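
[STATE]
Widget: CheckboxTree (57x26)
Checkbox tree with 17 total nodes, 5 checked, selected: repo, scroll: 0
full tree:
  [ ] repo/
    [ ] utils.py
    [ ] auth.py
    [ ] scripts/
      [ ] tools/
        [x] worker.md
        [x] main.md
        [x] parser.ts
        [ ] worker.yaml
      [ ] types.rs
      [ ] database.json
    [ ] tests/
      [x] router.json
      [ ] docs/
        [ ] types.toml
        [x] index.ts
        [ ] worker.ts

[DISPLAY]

>[-] repo/                                               
   [ ] utils.py                                          
   [ ] auth.py                                           
   [-] scripts/                                          
     [-] tools/                                          
       [x] worker.md                                     
       [x] main.md                                       
       [x] parser.ts                                     
       [ ] worker.yaml                                   
     [ ] types.rs                                        
     [ ] database.json                                   
   [-] tests/                                            
     [x] router.json                                     
     [-] docs/                                           
       [ ] types.toml                                    
       [x] index.ts                                      
       [ ] worker.ts                                     
                                                         
                                                         
                                                         
                                                         
                                                         
                                                         
                                                         
                                                         
                                                         


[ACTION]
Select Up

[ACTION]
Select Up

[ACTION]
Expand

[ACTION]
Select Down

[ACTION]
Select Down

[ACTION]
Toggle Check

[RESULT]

 [-] repo/                                               
   [ ] utils.py                                          
>  [x] auth.py                                           
   [-] scripts/                                          
     [-] tools/                                          
       [x] worker.md                                     
       [x] main.md                                       
       [x] parser.ts                                     
       [ ] worker.yaml                                   
     [ ] types.rs                                        
     [ ] database.json                                   
   [-] tests/                                            
     [x] router.json                                     
     [-] docs/                                           
       [ ] types.toml                                    
       [x] index.ts                                      
       [ ] worker.ts                                     
                                                         
                                                         
                                                         
                                                         
                                                         
                                                         
                                                         
                                                         
                                                         


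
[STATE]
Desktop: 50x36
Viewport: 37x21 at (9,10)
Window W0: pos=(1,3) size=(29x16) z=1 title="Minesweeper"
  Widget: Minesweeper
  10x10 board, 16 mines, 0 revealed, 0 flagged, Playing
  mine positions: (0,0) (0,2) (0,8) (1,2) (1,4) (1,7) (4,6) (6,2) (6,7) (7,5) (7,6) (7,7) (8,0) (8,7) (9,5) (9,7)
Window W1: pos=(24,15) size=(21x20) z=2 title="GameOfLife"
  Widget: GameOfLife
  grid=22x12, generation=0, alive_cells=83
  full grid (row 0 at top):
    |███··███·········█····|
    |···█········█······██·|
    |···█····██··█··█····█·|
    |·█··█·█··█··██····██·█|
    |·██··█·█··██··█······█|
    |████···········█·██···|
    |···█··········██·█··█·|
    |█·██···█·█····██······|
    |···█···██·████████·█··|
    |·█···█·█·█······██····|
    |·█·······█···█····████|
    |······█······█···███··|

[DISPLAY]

■■■                 ┃                
■■■                 ┃                
■■■                 ┃                
■■■                 ┃                
■■■                 ┃                
■■■            ┏━━━━━━━━━━━━━━━━━━━┓ 
               ┃ GameOfLife        ┃ 
               ┠───────────────────┨ 
━━━━━━━━━━━━━━━┃Gen: 0             ┃ 
               ┃██··███·········█··┃ 
               ┃··█········█······█┃ 
               ┃··█····██··█··█····┃ 
               ┃█··█·█··█··██····██┃ 
               ┃██··█·█··██··█·····┃ 
               ┃███···········█·██·┃ 
               ┃··█··········██·█··┃ 
               ┃·██···█·█····██····┃ 
               ┃··█···██·████████·█┃ 
               ┃█···█·█·█······██··┃ 
               ┃█·······█···█····██┃ 
               ┃·····█······█···███┃ 


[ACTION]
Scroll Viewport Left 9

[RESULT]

 ┃■■■■■■■■■■                 ┃       
 ┃■■■■■■■■■■                 ┃       
 ┃■■■■■■■■■■                 ┃       
 ┃■■■■■■■■■■                 ┃       
 ┃■■■■■■■■■■                 ┃       
 ┃■■■■■■■■■■            ┏━━━━━━━━━━━━
 ┃                      ┃ GameOfLife 
 ┃                      ┠────────────
 ┗━━━━━━━━━━━━━━━━━━━━━━┃Gen: 0      
                        ┃██··███·····
                        ┃··█········█
                        ┃··█····██··█
                        ┃█··█·█··█··█
                        ┃██··█·█··██·
                        ┃███·········
                        ┃··█·········
                        ┃·██···█·█···
                        ┃··█···██·███
                        ┃█···█·█·█···
                        ┃█·······█···
                        ┃·····█······


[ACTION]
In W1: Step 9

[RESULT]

 ┃■■■■■■■■■■                 ┃       
 ┃■■■■■■■■■■                 ┃       
 ┃■■■■■■■■■■                 ┃       
 ┃■■■■■■■■■■                 ┃       
 ┃■■■■■■■■■■                 ┃       
 ┃■■■■■■■■■■            ┏━━━━━━━━━━━━
 ┃                      ┃ GameOfLife 
 ┃                      ┠────────────
 ┗━━━━━━━━━━━━━━━━━━━━━━┃Gen: 9      
                        ┃█···········
                        ┃█·········██
                        ┃············
                        ┃··█····███··
                        ┃··██···██···
                        ┃·█··█·····█·
                        ┃██·····██·██
                        ┃█·█····███·█
                        ┃█·█·········
                        ┃█·██·█·█····
                        ┃······█·····
                        ┃······█·····


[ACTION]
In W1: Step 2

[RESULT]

 ┃■■■■■■■■■■                 ┃       
 ┃■■■■■■■■■■                 ┃       
 ┃■■■■■■■■■■                 ┃       
 ┃■■■■■■■■■■                 ┃       
 ┃■■■■■■■■■■                 ┃       
 ┃■■■■■■■■■■            ┏━━━━━━━━━━━━
 ┃                      ┃ GameOfLife 
 ┃                      ┠────────────
 ┗━━━━━━━━━━━━━━━━━━━━━━┃Gen: 11     
                        ┃█···········
                        ┃█········█·█
                        ┃········██·█
                        ┃·█·█···█·█··
                        ┃█···█···█···
                        ┃█··█········
                        ┃█·██····█···
                        ┃·███···█····
                        ┃··█···███···
                        ┃·███········
                        ┃·····███····
                        ┃······█·····


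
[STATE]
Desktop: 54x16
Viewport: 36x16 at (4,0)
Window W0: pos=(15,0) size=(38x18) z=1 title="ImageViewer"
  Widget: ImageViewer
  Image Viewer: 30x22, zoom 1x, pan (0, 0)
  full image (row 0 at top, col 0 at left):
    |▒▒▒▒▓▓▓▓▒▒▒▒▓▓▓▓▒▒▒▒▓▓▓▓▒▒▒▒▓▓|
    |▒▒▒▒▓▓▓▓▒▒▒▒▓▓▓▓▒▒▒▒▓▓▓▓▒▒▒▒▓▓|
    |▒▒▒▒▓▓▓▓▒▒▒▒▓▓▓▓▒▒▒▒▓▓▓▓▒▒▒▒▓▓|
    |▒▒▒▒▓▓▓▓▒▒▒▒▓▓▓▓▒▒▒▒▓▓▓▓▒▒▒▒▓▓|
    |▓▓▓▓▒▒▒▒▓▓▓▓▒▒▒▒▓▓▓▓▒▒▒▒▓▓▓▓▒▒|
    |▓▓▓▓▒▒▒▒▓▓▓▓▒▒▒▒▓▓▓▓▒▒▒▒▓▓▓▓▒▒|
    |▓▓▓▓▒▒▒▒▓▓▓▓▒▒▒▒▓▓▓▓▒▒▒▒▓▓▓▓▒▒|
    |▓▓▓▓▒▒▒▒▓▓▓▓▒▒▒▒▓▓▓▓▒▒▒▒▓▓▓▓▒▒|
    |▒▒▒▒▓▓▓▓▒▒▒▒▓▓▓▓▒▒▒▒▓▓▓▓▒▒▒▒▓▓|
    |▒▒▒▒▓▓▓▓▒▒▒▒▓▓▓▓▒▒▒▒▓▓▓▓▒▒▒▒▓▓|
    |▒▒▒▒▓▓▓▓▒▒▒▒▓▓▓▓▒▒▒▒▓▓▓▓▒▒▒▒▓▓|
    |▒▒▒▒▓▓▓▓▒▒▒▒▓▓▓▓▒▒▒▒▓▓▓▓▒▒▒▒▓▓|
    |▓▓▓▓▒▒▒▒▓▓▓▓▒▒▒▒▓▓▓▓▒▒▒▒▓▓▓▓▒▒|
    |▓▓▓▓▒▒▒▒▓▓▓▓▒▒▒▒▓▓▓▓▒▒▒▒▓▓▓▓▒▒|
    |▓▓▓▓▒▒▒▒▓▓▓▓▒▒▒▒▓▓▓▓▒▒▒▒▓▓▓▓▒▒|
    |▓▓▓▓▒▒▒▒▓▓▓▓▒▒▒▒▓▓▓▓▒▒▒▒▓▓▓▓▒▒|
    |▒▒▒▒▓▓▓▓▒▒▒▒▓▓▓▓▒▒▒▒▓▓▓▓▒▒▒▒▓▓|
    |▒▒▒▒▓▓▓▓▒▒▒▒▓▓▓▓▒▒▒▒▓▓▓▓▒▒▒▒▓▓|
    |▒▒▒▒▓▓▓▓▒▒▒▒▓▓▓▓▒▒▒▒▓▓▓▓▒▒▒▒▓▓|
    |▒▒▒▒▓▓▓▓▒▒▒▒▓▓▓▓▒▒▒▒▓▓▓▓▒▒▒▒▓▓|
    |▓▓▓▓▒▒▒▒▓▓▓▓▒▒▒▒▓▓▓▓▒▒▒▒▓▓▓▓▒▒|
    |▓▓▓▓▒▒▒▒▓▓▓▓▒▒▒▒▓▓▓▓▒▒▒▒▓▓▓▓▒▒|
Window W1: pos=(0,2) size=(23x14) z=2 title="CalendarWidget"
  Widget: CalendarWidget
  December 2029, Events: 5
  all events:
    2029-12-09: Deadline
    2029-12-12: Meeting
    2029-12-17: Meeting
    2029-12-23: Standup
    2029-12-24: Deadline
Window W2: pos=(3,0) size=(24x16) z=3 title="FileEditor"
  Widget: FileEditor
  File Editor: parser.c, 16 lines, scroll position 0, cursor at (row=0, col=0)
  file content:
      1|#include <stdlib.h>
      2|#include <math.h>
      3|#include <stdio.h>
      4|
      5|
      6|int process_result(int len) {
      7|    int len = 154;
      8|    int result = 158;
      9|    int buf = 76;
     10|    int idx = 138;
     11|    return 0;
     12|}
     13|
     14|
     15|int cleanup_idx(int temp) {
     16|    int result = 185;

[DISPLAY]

━━━━━━━━━━━━━━━━━━━━━━┓━━━━━━━━━━━━━
 FileEditor           ┃r            
──────────────────────┨─────────────
█include <stdlib.h>  ▲┃▒▓▓▓▓▒▒▒▒▓▓▓▓
#include <math.h>    █┃▒▓▓▓▓▒▒▒▒▓▓▓▓
#include <stdio.h>   ░┃▒▓▓▓▓▒▒▒▒▓▓▓▓
                     ░┃▒▓▓▓▓▒▒▒▒▓▓▓▓
                     ░┃▓▒▒▒▒▓▓▓▓▒▒▒▒
int process_result(in░┃▓▒▒▒▒▓▓▓▓▒▒▒▒
    int len = 154;   ░┃▓▒▒▒▒▓▓▓▓▒▒▒▒
    int result = 158;░┃▓▒▒▒▒▓▓▓▓▒▒▒▒
    int buf = 76;    ░┃▒▓▓▓▓▒▒▒▒▓▓▓▓
    int idx = 138;   ░┃▒▓▓▓▓▒▒▒▒▓▓▓▓
    return 0;        ░┃▒▓▓▓▓▒▒▒▒▓▓▓▓
}                    ▼┃▒▓▓▓▓▒▒▒▒▓▓▓▓
━━━━━━━━━━━━━━━━━━━━━━┛▓▒▒▒▒▓▓▓▓▒▒▒▒


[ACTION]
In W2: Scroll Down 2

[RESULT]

━━━━━━━━━━━━━━━━━━━━━━┓━━━━━━━━━━━━━
 FileEditor           ┃r            
──────────────────────┨─────────────
#include <stdio.h>   ▲┃▒▓▓▓▓▒▒▒▒▓▓▓▓
                     ░┃▒▓▓▓▓▒▒▒▒▓▓▓▓
                     ░┃▒▓▓▓▓▒▒▒▒▓▓▓▓
int process_result(in░┃▒▓▓▓▓▒▒▒▒▓▓▓▓
    int len = 154;   ░┃▓▒▒▒▒▓▓▓▓▒▒▒▒
    int result = 158;░┃▓▒▒▒▒▓▓▓▓▒▒▒▒
    int buf = 76;    █┃▓▒▒▒▒▓▓▓▓▒▒▒▒
    int idx = 138;   ░┃▓▒▒▒▒▓▓▓▓▒▒▒▒
    return 0;        ░┃▒▓▓▓▓▒▒▒▒▓▓▓▓
}                    ░┃▒▓▓▓▓▒▒▒▒▓▓▓▓
                     ░┃▒▓▓▓▓▒▒▒▒▓▓▓▓
                     ▼┃▒▓▓▓▓▒▒▒▒▓▓▓▓
━━━━━━━━━━━━━━━━━━━━━━┛▓▒▒▒▒▓▓▓▓▒▒▒▒


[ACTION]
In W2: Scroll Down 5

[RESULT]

━━━━━━━━━━━━━━━━━━━━━━┓━━━━━━━━━━━━━
 FileEditor           ┃r            
──────────────────────┨─────────────
                     ▲┃▒▓▓▓▓▒▒▒▒▓▓▓▓
int process_result(in░┃▒▓▓▓▓▒▒▒▒▓▓▓▓
    int len = 154;   ░┃▒▓▓▓▓▒▒▒▒▓▓▓▓
    int result = 158;░┃▒▓▓▓▓▒▒▒▒▓▓▓▓
    int buf = 76;    ░┃▓▒▒▒▒▓▓▓▓▒▒▒▒
    int idx = 138;   ░┃▓▒▒▒▒▓▓▓▓▒▒▒▒
    return 0;        ░┃▓▒▒▒▒▓▓▓▓▒▒▒▒
}                    ░┃▓▒▒▒▒▓▓▓▓▒▒▒▒
                     ░┃▒▓▓▓▓▒▒▒▒▓▓▓▓
                     ░┃▒▓▓▓▓▒▒▒▒▓▓▓▓
int cleanup_idx(int t█┃▒▓▓▓▓▒▒▒▒▓▓▓▓
    int result = 185;▼┃▒▓▓▓▓▒▒▒▒▓▓▓▓
━━━━━━━━━━━━━━━━━━━━━━┛▓▒▒▒▒▓▓▓▓▒▒▒▒


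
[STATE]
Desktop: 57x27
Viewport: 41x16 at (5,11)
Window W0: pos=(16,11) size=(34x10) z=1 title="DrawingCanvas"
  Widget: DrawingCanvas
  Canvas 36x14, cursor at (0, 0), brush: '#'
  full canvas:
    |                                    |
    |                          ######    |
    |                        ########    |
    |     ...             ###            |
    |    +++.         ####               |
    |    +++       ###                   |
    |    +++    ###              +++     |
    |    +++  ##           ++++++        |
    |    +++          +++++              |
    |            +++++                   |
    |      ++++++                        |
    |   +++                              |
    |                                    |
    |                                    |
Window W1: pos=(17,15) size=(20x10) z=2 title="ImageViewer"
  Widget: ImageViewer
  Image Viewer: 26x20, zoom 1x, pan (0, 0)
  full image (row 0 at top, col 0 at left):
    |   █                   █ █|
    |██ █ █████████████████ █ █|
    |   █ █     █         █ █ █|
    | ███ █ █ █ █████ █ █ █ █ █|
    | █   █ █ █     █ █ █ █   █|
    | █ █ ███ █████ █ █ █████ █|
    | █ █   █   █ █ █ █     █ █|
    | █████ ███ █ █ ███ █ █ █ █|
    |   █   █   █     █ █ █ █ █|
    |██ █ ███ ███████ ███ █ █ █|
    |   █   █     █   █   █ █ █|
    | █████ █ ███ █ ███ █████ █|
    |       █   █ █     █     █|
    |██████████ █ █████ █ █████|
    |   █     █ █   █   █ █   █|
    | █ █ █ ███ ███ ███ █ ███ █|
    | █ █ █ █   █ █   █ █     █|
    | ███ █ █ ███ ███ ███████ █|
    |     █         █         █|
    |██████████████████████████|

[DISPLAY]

           ┏━━━━━━━━━━━━━━━━━━━━━━━━━━━━━
           ┃ DrawingCanvas               
           ┠─────────────────────────────
           ┃+                            
           ┃┏━━━━━━━━━━━━━━━━━━┓      ###
           ┃┃ ImageViewer      ┃    #####
           ┃┠──────────────────┨ ###     
           ┃┃   █              ┃#        
           ┃┃██ █ █████████████┃         
           ┗┃   █ █     █      ┃━━━━━━━━━
            ┃ ███ █ █ █ █████ █┃         
            ┃ █   █ █ █     █ █┃         
            ┃ █ █ ███ █████ █ █┃         
            ┗━━━━━━━━━━━━━━━━━━┛         
                                         
                                         


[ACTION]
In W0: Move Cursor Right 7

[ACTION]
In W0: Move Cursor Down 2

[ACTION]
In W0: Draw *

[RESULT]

           ┏━━━━━━━━━━━━━━━━━━━━━━━━━━━━━
           ┃ DrawingCanvas               
           ┠─────────────────────────────
           ┃                             
           ┃┏━━━━━━━━━━━━━━━━━━┓      ###
           ┃┃ ImageViewer      ┃    #####
           ┃┠──────────────────┨ ###     
           ┃┃   █              ┃#        
           ┃┃██ █ █████████████┃         
           ┗┃   █ █     █      ┃━━━━━━━━━
            ┃ ███ █ █ █ █████ █┃         
            ┃ █   █ █ █     █ █┃         
            ┃ █ █ ███ █████ █ █┃         
            ┗━━━━━━━━━━━━━━━━━━┛         
                                         
                                         


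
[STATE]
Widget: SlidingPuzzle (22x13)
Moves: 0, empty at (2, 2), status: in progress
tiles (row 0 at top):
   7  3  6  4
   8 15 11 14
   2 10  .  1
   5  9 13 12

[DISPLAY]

┌────┬────┬────┬────┐ 
│  7 │  3 │  6 │  4 │ 
├────┼────┼────┼────┤ 
│  8 │ 15 │ 11 │ 14 │ 
├────┼────┼────┼────┤ 
│  2 │ 10 │    │  1 │ 
├────┼────┼────┼────┤ 
│  5 │  9 │ 13 │ 12 │ 
└────┴────┴────┴────┘ 
Moves: 0              
                      
                      
                      


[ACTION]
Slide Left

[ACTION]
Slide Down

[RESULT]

┌────┬────┬────┬────┐ 
│  7 │  3 │  6 │  4 │ 
├────┼────┼────┼────┤ 
│  8 │ 15 │ 11 │    │ 
├────┼────┼────┼────┤ 
│  2 │ 10 │  1 │ 14 │ 
├────┼────┼────┼────┤ 
│  5 │  9 │ 13 │ 12 │ 
└────┴────┴────┴────┘ 
Moves: 2              
                      
                      
                      


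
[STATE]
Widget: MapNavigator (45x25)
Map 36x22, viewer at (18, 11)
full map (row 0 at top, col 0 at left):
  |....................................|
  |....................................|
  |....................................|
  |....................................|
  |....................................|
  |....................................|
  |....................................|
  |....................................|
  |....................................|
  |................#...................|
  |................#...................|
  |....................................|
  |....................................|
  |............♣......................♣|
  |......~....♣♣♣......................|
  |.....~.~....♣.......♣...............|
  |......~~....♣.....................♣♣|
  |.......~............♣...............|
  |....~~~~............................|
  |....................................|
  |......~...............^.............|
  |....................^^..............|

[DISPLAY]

                                             
    ....................................     
    ....................................     
    ....................................     
    ....................................     
    ....................................     
    ....................................     
    ....................................     
    ....................................     
    ....................................     
    ................#...................     
    ................#...................     
    ..................@.................     
    ....................................     
    ............♣......................♣     
    ......~....♣♣♣......................     
    .....~.~....♣.......♣...............     
    ......~~....♣.....................♣♣     
    .......~............♣...............     
    ....~~~~............................     
    ....................................     
    ......~...............^.............     
    ....................^^..............     
                                             
                                             


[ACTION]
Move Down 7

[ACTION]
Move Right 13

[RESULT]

...........................                  
...........................                  
...........................                  
.......#...................                  
.......#...................                  
...........................                  
...........................                  
...♣......................♣                  
..♣♣♣......................                  
...♣.......♣...............                  
...♣.....................♣♣                  
...........♣...............                  
......................@....                  
...........................                  
.............^.............                  
...........^^..............                  
                                             
                                             
                                             
                                             
                                             
                                             
                                             
                                             
                                             


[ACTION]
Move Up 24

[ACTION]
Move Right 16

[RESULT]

                                             
                                             
                                             
                                             
                                             
                                             
                                             
                                             
                                             
                                             
                                             
                                             
......................@                      
.......................                      
.......................                      
.......................                      
.......................                      
.......................                      
.......................                      
.......................                      
.......................                      
...#...................                      
...#...................                      
.......................                      
.......................                      


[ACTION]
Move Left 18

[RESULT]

                                             
                                             
                                             
                                             
                                             
                                             
                                             
                                             
                                             
                                             
                                             
                                             
     .................@..................    
     ....................................    
     ....................................    
     ....................................    
     ....................................    
     ....................................    
     ....................................    
     ....................................    
     ....................................    
     ................#...................    
     ................#...................    
     ....................................    
     ....................................    


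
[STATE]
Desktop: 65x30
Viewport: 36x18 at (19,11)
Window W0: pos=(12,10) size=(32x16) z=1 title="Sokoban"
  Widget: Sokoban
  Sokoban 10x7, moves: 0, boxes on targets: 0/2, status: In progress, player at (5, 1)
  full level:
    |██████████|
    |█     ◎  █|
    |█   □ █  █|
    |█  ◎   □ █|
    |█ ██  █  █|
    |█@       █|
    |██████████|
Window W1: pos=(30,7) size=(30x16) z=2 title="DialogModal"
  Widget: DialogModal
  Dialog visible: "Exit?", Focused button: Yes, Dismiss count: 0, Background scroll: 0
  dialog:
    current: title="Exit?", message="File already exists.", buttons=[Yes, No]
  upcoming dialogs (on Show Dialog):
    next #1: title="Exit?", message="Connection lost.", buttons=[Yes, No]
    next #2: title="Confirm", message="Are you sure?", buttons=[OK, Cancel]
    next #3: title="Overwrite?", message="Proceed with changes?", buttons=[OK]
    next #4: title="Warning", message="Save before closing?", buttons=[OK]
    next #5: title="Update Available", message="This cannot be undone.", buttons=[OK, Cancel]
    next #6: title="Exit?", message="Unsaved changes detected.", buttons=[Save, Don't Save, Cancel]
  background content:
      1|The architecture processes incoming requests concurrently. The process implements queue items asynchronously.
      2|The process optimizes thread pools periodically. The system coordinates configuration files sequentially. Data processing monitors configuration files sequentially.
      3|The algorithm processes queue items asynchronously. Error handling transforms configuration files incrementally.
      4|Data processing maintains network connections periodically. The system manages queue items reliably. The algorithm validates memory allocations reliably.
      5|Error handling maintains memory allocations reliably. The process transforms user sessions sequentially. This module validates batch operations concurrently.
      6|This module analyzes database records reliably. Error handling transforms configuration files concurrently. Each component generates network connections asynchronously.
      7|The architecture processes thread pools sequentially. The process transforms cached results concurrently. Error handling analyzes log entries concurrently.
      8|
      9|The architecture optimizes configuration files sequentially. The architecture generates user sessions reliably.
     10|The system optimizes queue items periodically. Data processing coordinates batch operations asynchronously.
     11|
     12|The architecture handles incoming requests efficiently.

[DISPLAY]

an         ┃The process optimizes th
───────────┃The algorithm processes 
████       ┃Da┌─────────────────────
◎  █       ┃Er│        Exit?        
█  █       ┃Th│ File already exists.
 □ █       ┃Th│      [Yes]  No      
█  █       ┃  └─────────────────────
   █       ┃The architecture optimiz
████       ┃The system optimizes que
 0  0/2    ┃                        
           ┃The architecture handles
           ┗━━━━━━━━━━━━━━━━━━━━━━━━
                        ┃           
                        ┃           
━━━━━━━━━━━━━━━━━━━━━━━━┛           
                                    
                                    
                                    


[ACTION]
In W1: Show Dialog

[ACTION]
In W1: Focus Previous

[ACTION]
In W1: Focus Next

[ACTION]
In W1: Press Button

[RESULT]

an         ┃The process optimizes th
───────────┃The algorithm processes 
████       ┃Data processing maintain
◎  █       ┃Error handling maintains
█  █       ┃This module analyzes dat
 □ █       ┃The architecture process
█  █       ┃                        
   █       ┃The architecture optimiz
████       ┃The system optimizes que
 0  0/2    ┃                        
           ┃The architecture handles
           ┗━━━━━━━━━━━━━━━━━━━━━━━━
                        ┃           
                        ┃           
━━━━━━━━━━━━━━━━━━━━━━━━┛           
                                    
                                    
                                    


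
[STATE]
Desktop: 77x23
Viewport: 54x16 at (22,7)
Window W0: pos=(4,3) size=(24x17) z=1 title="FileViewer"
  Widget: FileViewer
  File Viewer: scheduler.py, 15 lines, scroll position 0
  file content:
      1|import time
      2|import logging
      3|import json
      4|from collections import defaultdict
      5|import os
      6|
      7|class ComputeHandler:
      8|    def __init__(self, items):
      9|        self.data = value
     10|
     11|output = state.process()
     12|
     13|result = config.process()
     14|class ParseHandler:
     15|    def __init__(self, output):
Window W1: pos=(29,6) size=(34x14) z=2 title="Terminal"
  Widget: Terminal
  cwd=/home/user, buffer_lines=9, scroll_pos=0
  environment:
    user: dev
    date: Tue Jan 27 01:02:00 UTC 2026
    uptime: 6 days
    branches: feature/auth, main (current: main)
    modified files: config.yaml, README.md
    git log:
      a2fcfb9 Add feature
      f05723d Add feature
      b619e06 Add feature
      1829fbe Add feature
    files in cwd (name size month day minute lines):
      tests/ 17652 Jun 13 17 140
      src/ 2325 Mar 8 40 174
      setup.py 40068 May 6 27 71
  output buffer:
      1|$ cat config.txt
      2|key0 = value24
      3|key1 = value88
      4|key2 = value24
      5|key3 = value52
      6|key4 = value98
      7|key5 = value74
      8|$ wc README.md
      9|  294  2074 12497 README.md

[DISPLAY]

    █┃ ┃ Terminal                       ┃             
    ░┃ ┠────────────────────────────────┨             
impo░┃ ┃$ cat config.txt                ┃             
    ░┃ ┃key0 = value24                  ┃             
    ░┃ ┃key1 = value88                  ┃             
ler:░┃ ┃key2 = value24                  ┃             
self░┃ ┃key3 = value52                  ┃             
 = v░┃ ┃key4 = value98                  ┃             
    ░┃ ┃key5 = value74                  ┃             
oces░┃ ┃$ wc README.md                  ┃             
    ░┃ ┃  294  2074 12497 README.md     ┃             
roce▼┃ ┃$ █                             ┃             
━━━━━┛ ┗━━━━━━━━━━━━━━━━━━━━━━━━━━━━━━━━┛             
                                                      
                                                      
                                                      


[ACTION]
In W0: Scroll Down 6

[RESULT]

impo░┃ ┃ Terminal                       ┃             
    ░┃ ┠────────────────────────────────┨             
    ░┃ ┃$ cat config.txt                ┃             
ler:░┃ ┃key0 = value24                  ┃             
self░┃ ┃key1 = value88                  ┃             
 = v░┃ ┃key2 = value24                  ┃             
    ░┃ ┃key3 = value52                  ┃             
oces░┃ ┃key4 = value98                  ┃             
    ░┃ ┃key5 = value74                  ┃             
roce░┃ ┃$ wc README.md                  ┃             
r:  █┃ ┃  294  2074 12497 README.md     ┃             
self▼┃ ┃$ █                             ┃             
━━━━━┛ ┗━━━━━━━━━━━━━━━━━━━━━━━━━━━━━━━━┛             
                                                      
                                                      
                                                      


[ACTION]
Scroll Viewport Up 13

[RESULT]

                                                      
                                                      
                                                      
━━━━━┓                                                
     ┃                                                
─────┨                                                
    ▲┃ ┏━━━━━━━━━━━━━━━━━━━━━━━━━━━━━━━━┓             
impo░┃ ┃ Terminal                       ┃             
    ░┃ ┠────────────────────────────────┨             
    ░┃ ┃$ cat config.txt                ┃             
ler:░┃ ┃key0 = value24                  ┃             
self░┃ ┃key1 = value88                  ┃             
 = v░┃ ┃key2 = value24                  ┃             
    ░┃ ┃key3 = value52                  ┃             
oces░┃ ┃key4 = value98                  ┃             
    ░┃ ┃key5 = value74                  ┃             


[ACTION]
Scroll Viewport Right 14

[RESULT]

                                                      
                                                      
                                                      
━━━━┓                                                 
    ┃                                                 
────┨                                                 
   ▲┃ ┏━━━━━━━━━━━━━━━━━━━━━━━━━━━━━━━━┓              
mpo░┃ ┃ Terminal                       ┃              
   ░┃ ┠────────────────────────────────┨              
   ░┃ ┃$ cat config.txt                ┃              
er:░┃ ┃key0 = value24                  ┃              
elf░┃ ┃key1 = value88                  ┃              
= v░┃ ┃key2 = value24                  ┃              
   ░┃ ┃key3 = value52                  ┃              
ces░┃ ┃key4 = value98                  ┃              
   ░┃ ┃key5 = value74                  ┃              


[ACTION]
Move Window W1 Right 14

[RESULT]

                                                      
                                                      
                                                      
━━━━┓                                                 
    ┃                                                 
────┨                                                 
   ▲┃               ┏━━━━━━━━━━━━━━━━━━━━━━━━━━━━━━━━┓
mpo░┃               ┃ Terminal                       ┃
   ░┃               ┠────────────────────────────────┨
   ░┃               ┃$ cat config.txt                ┃
er:░┃               ┃key0 = value24                  ┃
elf░┃               ┃key1 = value88                  ┃
= v░┃               ┃key2 = value24                  ┃
   ░┃               ┃key3 = value52                  ┃
ces░┃               ┃key4 = value98                  ┃
   ░┃               ┃key5 = value74                  ┃


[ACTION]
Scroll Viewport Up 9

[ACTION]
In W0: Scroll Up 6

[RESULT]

                                                      
                                                      
                                                      
━━━━┓                                                 
    ┃                                                 
────┨                                                 
   ▲┃               ┏━━━━━━━━━━━━━━━━━━━━━━━━━━━━━━━━┓
   █┃               ┃ Terminal                       ┃
   ░┃               ┠────────────────────────────────┨
mpo░┃               ┃$ cat config.txt                ┃
   ░┃               ┃key0 = value24                  ┃
   ░┃               ┃key1 = value88                  ┃
er:░┃               ┃key2 = value24                  ┃
elf░┃               ┃key3 = value52                  ┃
= v░┃               ┃key4 = value98                  ┃
   ░┃               ┃key5 = value74                  ┃
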